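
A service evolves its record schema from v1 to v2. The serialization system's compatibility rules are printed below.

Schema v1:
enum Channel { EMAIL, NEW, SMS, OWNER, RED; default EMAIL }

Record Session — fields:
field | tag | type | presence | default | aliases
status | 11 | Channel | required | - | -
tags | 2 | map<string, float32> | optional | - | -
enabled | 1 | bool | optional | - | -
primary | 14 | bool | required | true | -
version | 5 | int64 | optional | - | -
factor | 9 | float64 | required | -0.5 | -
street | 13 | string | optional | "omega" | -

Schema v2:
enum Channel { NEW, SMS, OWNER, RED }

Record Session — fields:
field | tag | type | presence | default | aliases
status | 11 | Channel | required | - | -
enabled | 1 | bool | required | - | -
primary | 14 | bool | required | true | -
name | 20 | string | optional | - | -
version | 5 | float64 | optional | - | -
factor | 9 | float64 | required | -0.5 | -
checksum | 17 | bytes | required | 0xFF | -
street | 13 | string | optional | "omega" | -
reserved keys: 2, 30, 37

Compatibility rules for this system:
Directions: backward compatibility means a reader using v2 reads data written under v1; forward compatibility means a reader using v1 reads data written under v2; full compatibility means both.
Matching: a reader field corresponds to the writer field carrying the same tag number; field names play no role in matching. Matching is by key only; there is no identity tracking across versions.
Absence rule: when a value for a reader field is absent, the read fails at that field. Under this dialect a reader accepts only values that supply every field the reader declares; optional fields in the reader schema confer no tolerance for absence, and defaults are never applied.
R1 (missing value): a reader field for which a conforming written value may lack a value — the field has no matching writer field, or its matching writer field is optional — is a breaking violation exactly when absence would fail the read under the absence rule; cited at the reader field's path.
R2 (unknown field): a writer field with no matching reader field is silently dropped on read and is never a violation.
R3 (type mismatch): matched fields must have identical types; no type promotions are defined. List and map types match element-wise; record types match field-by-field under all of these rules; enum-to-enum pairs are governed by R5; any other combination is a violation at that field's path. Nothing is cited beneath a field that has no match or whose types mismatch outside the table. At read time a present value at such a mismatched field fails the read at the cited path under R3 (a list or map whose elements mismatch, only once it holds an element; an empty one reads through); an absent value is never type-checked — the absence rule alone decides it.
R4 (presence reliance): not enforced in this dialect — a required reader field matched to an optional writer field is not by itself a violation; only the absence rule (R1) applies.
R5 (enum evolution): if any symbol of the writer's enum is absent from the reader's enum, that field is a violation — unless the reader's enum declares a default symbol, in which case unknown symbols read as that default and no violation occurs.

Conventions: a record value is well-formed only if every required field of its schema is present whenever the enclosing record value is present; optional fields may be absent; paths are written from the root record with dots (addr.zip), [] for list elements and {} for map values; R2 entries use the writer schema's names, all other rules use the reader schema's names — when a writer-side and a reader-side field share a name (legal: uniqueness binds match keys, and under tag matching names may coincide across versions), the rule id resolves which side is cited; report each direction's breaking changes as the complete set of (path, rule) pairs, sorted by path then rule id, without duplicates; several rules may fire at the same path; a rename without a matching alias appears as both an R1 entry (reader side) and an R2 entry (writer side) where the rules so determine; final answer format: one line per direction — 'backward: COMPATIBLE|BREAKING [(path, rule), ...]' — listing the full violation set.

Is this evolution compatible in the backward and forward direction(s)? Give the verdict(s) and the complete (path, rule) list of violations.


the writer's type comes first in each Session pair
backward analysis of Session with v2 as reader and v1 as writer:
  writer required, Channel -> Channel: reader status maps from writer status
  writer optional, bool -> bool: reader enabled maps from writer enabled
  writer required, bool -> bool: reader primary maps from writer primary
  name has no writer counterpart
  writer optional, int64 -> float64: reader version maps from writer version
  writer required, float64 -> float64: reader factor maps from writer factor
  checksum has no writer counterpart
  writer optional, string -> string: reader street maps from writer street
  writer tags: unknown to reader
  violation R1 at checksum
  violation R1 at enabled
  violation R1 at name
  violation R5 at status
  violation R1 at street
  violation R1 at version
  violation R3 at version
  => backward verdict for Session: BREAKING, 7 violation(s)
forward analysis of Session with v1 as reader and v2 as writer:
  writer required, Channel -> Channel: reader status maps from writer status
  tags has no writer counterpart
  writer required, bool -> bool: reader enabled maps from writer enabled
  writer required, bool -> bool: reader primary maps from writer primary
  writer optional, float64 -> int64: reader version maps from writer version
  writer required, float64 -> float64: reader factor maps from writer factor
  writer optional, string -> string: reader street maps from writer street
  writer name: unknown to reader
  writer checksum: unknown to reader
  violation R1 at street
  violation R1 at tags
  violation R1 at version
  violation R3 at version
  => forward verdict for Session: BREAKING, 4 violation(s)

backward: BREAKING [(checksum, R1), (enabled, R1), (name, R1), (status, R5), (street, R1), (version, R1), (version, R3)]; forward: BREAKING [(street, R1), (tags, R1), (version, R1), (version, R3)]


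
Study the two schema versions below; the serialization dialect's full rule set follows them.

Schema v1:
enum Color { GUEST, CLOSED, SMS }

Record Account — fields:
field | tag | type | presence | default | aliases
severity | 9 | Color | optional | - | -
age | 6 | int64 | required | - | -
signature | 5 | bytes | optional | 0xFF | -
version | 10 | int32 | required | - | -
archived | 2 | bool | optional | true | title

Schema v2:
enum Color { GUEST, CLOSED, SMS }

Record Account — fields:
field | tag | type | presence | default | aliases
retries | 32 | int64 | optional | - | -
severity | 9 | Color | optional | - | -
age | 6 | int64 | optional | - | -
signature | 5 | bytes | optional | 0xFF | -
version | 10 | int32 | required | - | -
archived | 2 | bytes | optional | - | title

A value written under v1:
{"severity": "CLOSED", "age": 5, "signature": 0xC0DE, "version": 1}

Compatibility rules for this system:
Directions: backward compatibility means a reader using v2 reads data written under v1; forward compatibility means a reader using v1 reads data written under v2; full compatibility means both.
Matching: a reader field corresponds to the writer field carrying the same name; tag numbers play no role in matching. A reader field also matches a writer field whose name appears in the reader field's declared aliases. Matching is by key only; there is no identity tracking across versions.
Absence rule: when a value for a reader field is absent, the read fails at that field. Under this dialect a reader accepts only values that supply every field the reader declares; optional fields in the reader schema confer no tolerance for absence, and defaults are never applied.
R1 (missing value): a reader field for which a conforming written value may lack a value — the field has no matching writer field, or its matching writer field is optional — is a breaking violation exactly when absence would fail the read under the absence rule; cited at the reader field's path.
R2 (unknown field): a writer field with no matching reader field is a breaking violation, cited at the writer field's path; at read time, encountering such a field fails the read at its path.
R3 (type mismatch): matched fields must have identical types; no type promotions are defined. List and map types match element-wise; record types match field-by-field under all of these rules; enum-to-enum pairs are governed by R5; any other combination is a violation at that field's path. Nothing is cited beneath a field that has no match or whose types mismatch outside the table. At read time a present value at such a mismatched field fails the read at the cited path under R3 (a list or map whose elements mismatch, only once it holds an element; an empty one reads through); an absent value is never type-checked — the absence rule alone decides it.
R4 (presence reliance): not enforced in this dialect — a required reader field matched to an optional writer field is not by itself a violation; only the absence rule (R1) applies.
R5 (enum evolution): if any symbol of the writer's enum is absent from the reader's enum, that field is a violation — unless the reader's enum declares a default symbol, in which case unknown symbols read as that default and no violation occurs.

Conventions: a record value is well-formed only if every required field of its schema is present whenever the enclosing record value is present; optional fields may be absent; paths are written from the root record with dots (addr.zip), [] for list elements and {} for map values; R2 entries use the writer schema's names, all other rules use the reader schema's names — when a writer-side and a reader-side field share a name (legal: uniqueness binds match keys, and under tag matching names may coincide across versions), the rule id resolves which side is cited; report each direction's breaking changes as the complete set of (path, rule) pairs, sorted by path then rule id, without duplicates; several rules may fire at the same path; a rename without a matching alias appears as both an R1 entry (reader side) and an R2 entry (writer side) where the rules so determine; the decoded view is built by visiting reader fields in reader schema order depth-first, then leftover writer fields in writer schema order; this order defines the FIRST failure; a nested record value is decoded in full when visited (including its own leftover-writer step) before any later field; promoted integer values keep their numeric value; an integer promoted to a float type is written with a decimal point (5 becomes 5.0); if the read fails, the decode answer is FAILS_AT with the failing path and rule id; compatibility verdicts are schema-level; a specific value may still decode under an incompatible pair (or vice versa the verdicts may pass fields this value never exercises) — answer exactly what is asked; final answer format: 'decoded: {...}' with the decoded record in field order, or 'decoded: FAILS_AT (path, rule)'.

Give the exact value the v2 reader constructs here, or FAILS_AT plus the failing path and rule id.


each type pair in Account: writer, then reader
decoding the Account value with the v2 reader:
  read fails at retries under R1 (no fill)
  => FAILS_AT (retries, R1)
ruling out the remaining Account differences:
  field age in record Account: required changed to optional -> matters for Account compatibility verdicts, not for this value's decode
  field archived in record Account: type bool changed to bytes (its default is dropped) -> matters for Account compatibility verdicts, not for this value's decode

decoded: FAILS_AT (retries, R1)


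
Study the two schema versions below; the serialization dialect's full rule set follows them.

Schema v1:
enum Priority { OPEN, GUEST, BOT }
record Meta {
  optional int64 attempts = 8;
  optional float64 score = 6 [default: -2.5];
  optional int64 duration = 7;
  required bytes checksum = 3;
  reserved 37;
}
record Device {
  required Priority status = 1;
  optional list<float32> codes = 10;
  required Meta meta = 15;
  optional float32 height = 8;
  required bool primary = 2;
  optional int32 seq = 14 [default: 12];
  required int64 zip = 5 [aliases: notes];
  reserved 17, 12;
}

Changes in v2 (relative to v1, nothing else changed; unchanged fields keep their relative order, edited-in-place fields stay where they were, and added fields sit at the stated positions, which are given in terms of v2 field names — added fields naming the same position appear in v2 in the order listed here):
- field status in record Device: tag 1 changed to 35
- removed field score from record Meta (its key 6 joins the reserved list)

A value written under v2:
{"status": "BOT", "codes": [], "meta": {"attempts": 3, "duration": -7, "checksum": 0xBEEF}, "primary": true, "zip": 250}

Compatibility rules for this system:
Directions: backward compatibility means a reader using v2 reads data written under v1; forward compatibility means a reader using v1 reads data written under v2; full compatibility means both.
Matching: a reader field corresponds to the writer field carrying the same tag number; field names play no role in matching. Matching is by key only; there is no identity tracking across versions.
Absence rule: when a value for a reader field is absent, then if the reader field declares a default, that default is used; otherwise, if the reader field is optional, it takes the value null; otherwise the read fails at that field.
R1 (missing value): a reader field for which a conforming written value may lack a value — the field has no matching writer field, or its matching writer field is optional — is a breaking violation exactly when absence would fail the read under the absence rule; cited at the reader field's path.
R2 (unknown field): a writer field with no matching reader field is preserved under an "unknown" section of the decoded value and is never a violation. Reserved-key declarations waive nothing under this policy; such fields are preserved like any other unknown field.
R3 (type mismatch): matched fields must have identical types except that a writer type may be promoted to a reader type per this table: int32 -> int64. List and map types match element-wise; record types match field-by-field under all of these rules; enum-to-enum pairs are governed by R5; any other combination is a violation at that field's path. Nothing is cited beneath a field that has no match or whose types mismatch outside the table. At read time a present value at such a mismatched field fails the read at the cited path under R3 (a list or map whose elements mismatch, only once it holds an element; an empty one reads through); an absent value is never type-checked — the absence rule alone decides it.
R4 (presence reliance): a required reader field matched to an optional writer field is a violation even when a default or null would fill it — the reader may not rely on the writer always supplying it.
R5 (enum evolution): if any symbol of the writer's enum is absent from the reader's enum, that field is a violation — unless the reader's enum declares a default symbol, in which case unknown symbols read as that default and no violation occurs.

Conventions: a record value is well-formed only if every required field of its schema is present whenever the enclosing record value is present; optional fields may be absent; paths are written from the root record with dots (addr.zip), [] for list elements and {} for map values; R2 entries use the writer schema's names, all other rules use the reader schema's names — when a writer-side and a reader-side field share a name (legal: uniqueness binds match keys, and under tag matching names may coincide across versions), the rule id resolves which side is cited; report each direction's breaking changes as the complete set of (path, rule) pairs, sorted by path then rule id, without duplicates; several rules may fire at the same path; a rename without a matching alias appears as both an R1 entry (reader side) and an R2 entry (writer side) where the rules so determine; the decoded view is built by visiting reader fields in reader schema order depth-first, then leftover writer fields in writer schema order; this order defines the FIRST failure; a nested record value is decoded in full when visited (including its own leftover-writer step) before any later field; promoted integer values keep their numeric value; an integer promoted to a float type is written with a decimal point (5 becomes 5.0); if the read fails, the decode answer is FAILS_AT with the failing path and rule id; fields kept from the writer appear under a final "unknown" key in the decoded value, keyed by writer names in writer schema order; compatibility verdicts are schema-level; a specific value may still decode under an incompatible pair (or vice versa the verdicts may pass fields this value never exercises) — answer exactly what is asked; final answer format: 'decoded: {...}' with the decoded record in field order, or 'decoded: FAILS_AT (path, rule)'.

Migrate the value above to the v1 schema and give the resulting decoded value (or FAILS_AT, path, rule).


decoded: FAILS_AT (status, R1)

the writer's type comes first in each Device pair
decode walk for Device under reader schema v1:
  read fails at status under R1 (no fill)
  => FAILS_AT (status, R1)
checking off the Device differences that do not matter here:
  removed field score from record Meta (its key 6 joins the reserved list) -> triggers nothing under the printed rules; the Device answer is the same either way


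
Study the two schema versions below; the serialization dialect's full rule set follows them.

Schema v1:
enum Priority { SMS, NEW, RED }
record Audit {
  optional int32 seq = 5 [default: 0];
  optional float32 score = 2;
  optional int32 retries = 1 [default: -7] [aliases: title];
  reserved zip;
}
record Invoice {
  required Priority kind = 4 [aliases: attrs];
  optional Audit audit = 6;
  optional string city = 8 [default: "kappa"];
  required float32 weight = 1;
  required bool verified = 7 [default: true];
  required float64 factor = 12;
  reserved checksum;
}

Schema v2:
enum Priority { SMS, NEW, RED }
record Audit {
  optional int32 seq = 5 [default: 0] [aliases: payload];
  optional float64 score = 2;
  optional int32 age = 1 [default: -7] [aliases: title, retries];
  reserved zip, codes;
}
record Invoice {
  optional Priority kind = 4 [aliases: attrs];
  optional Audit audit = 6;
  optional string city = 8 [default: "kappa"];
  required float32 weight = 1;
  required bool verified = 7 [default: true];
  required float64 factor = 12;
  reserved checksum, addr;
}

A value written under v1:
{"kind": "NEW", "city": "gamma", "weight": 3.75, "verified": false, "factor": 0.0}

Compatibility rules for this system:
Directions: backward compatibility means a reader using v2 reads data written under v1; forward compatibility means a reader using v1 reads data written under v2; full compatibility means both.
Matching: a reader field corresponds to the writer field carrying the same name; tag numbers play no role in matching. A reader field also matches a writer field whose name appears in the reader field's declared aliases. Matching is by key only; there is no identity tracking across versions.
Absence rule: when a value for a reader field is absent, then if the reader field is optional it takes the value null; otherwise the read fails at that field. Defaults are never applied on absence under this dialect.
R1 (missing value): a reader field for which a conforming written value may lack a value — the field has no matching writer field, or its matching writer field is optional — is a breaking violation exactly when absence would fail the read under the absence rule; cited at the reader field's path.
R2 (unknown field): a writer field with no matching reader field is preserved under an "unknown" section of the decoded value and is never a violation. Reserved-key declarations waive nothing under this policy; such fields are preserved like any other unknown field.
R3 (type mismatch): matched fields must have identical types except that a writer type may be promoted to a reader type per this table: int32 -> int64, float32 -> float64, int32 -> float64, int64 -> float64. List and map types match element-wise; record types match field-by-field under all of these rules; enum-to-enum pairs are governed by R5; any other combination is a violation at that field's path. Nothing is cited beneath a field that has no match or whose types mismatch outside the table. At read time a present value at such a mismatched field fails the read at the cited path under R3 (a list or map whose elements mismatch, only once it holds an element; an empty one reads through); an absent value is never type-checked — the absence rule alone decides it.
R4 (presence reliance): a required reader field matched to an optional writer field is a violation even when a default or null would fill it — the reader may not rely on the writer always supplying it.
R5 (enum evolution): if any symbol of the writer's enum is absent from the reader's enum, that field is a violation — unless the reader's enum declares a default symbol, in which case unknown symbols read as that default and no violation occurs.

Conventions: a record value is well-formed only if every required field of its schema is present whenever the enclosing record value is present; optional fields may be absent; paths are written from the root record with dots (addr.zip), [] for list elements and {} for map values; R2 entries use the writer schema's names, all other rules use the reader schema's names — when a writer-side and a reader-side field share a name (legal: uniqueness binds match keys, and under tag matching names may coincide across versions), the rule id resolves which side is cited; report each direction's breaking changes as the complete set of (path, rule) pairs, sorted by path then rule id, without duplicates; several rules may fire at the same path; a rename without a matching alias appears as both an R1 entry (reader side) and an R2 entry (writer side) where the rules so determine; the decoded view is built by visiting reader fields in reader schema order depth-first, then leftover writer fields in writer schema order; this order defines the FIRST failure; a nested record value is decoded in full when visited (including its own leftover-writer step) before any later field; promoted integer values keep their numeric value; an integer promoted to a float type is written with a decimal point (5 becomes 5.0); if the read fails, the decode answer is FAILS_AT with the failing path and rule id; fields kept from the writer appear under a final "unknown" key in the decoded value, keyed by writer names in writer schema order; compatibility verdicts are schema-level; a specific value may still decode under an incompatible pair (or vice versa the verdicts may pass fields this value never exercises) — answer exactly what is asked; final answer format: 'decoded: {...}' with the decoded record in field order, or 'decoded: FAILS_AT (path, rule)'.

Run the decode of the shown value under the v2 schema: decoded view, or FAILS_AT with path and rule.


decoded: {"kind": "NEW", "audit": null, "city": "gamma", "weight": 3.75, "verified": false, "factor": 0.0}

in Invoice below, arrows point writer -> reader
decoding the Invoice value with the v2 reader:
  kind := "NEW"
  audit := null (missing; optional => null)
  city := "gamma"
  weight := 3.75
  verified := false
  factor := 0.0
  => decoded: {"kind": "NEW", "audit": null, "city": "gamma", "weight": 3.75, "verified": false, "factor": 0.0}
remaining Invoice differences; none change what is asked:
  field score in record Audit: type float32 changed to float64 -> matters for Invoice compatibility verdicts, not for this value's decode
  renamed field retries to age in record Audit (alias retries declared on the renamed field) -> fires no rule on Invoice under this dialect and leaves the result unchanged
  field kind in record Invoice: required changed to optional -> matters for Invoice compatibility verdicts, not for this value's decode


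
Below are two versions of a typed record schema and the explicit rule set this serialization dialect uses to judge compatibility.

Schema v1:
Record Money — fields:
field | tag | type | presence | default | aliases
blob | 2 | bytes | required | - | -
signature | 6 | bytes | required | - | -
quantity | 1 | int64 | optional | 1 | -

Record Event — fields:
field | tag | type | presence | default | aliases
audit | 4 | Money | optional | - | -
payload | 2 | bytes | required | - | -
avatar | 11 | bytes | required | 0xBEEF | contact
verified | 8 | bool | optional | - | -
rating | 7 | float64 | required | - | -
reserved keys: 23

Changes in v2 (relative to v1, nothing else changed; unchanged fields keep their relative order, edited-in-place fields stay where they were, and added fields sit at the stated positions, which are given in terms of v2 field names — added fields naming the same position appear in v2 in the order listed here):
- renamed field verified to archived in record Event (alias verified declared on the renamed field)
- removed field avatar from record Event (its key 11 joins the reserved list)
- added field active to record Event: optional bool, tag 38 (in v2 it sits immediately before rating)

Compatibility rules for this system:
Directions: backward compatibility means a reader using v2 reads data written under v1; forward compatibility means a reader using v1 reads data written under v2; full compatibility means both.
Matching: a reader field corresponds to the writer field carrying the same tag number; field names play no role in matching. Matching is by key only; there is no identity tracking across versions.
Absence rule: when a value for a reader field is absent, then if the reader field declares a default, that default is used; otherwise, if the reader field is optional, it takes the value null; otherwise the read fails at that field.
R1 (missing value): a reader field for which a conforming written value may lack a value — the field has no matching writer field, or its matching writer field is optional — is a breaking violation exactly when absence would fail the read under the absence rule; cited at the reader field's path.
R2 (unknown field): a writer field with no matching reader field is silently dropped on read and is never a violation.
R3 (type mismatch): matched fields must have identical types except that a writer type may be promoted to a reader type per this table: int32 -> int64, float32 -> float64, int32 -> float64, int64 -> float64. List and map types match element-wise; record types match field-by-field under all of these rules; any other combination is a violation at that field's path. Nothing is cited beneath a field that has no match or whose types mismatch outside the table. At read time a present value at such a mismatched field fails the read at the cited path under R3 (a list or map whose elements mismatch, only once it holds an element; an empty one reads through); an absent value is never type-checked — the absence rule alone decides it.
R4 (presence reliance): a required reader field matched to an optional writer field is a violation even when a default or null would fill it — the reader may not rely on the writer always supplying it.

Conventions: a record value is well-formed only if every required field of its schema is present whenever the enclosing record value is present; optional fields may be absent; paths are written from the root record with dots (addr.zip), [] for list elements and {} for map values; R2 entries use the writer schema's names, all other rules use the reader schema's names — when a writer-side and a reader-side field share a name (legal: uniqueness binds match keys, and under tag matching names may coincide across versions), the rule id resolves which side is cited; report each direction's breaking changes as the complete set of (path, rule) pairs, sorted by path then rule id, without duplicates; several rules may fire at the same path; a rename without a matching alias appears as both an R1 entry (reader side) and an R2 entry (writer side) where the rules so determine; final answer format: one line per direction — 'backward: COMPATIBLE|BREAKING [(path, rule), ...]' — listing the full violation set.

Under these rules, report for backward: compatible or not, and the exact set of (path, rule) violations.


backward: COMPATIBLE []

in Event below, arrows point writer -> reader
checking backward for Event: reader v2 against writer v1:
  writer optional, Money -> Money: reader audit maps from writer audit
  writer required, bytes -> bytes: reader payload maps from writer payload
  writer optional, bool -> bool: reader archived maps from writer verified
  no writer field matches reader active
  writer required, float64 -> float64: reader rating maps from writer rating
  avatar (writer side), unknown to reader
  writer required, bytes -> bytes: reader audit.blob maps from writer audit.blob
  writer required, bytes -> bytes: reader audit.signature maps from writer audit.signature
  writer optional, int64 -> int64: reader audit.quantity maps from writer audit.quantity
  => backward: COMPATIBLE
remaining Event differences; none change what is asked:
  renamed field verified to archived in record Event (alias verified declared on the renamed field) -> no rule fires on it in Event's dialect; the asked verdict holds
  removed field avatar from record Event (its key 11 joins the reserved list) -> no rule fires on it in Event's dialect; the asked verdict holds
  added field active to record Event: optional bool, tag 38 (in v2 it sits immediately before rating) -> no rule fires on it in Event's dialect; the asked verdict holds


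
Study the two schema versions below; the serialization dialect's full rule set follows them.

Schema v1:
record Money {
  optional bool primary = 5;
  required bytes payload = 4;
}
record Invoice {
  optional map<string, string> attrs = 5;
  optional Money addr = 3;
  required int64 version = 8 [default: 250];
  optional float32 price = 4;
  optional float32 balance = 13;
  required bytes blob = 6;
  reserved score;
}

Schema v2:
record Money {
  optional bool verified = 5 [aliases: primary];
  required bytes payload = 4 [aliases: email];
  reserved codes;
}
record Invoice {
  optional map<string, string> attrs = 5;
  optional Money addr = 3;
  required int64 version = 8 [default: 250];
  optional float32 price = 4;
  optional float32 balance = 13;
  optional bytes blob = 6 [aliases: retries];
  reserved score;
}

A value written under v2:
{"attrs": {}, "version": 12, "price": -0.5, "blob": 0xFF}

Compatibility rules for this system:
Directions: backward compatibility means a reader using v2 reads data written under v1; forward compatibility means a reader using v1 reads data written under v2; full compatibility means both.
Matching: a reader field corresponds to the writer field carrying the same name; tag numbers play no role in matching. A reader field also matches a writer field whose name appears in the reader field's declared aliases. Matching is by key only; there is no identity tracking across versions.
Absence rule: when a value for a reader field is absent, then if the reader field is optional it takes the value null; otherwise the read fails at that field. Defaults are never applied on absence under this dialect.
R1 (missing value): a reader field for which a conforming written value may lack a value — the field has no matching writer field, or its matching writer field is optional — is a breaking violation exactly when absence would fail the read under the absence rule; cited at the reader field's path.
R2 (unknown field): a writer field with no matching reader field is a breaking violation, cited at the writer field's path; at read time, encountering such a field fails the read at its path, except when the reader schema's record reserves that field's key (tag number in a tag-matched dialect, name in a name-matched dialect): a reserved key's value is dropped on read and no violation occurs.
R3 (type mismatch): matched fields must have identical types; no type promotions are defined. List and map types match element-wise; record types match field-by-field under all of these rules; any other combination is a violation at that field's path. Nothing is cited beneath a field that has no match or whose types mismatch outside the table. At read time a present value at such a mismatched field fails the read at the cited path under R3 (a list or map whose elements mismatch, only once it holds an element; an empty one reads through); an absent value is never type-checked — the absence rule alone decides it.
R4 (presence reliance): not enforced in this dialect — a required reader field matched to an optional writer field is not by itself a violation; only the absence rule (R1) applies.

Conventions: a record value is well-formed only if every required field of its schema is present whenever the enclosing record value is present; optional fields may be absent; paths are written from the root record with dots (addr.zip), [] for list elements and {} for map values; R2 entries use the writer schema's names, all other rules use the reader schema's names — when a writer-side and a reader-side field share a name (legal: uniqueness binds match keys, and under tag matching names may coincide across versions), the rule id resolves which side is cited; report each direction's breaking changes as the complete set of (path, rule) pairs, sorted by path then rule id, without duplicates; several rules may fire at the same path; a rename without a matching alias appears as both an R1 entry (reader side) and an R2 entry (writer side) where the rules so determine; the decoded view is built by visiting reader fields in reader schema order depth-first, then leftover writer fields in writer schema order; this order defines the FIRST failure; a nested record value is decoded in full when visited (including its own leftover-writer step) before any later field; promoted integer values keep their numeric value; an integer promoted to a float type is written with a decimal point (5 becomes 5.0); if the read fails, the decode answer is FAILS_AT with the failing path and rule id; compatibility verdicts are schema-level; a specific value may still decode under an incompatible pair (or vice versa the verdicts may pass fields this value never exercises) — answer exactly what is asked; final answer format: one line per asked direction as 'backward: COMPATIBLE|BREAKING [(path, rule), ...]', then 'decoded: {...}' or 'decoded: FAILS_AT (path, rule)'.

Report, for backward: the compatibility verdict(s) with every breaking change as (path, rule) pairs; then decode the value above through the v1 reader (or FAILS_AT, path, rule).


backward: COMPATIBLE []; decoded: {"attrs": {}, "addr": null, "version": 12, "price": -0.5, "balance": null, "blob": 0xFF}

in Invoice below, arrows point writer -> reader
backward for Invoice (reader v2, writer v1):
  attrs: paired with writer attrs (map<string, string> -> map<string, string>; writer optional)
  addr: paired with writer addr (Money -> Money; writer optional)
  version: paired with writer version (int64 -> int64; writer required)
  price: paired with writer price (float32 -> float32; writer optional)
  balance: paired with writer balance (float32 -> float32; writer optional)
  blob: paired with writer blob (bytes -> bytes; writer required)
  addr.verified: paired with writer addr.primary (bool -> bool; writer optional)
  addr.payload: paired with writer addr.payload (bytes -> bytes; writer required)
  nothing fires on Invoice: backward is COMPATIBLE
decoding the Invoice value with the v1 reader:
  attrs := {}
  addr := null (missing; optional => null)
  version := 12
  price := -0.5
  balance := null (missing; optional => null)
  blob := 0xFF
  => decoded: {"attrs": {}, "addr": null, "version": 12, "price": -0.5, "balance": null, "blob": 0xFF}
the other Invoice changes do not affect what is asked:
  field blob in record Invoice: required changed to optional -> fires only in the forward direction of Invoice, which is not asked here
  renamed field primary to verified in record Money (alias primary declared on the renamed field) -> fires only in the forward direction of Invoice, which is not asked here


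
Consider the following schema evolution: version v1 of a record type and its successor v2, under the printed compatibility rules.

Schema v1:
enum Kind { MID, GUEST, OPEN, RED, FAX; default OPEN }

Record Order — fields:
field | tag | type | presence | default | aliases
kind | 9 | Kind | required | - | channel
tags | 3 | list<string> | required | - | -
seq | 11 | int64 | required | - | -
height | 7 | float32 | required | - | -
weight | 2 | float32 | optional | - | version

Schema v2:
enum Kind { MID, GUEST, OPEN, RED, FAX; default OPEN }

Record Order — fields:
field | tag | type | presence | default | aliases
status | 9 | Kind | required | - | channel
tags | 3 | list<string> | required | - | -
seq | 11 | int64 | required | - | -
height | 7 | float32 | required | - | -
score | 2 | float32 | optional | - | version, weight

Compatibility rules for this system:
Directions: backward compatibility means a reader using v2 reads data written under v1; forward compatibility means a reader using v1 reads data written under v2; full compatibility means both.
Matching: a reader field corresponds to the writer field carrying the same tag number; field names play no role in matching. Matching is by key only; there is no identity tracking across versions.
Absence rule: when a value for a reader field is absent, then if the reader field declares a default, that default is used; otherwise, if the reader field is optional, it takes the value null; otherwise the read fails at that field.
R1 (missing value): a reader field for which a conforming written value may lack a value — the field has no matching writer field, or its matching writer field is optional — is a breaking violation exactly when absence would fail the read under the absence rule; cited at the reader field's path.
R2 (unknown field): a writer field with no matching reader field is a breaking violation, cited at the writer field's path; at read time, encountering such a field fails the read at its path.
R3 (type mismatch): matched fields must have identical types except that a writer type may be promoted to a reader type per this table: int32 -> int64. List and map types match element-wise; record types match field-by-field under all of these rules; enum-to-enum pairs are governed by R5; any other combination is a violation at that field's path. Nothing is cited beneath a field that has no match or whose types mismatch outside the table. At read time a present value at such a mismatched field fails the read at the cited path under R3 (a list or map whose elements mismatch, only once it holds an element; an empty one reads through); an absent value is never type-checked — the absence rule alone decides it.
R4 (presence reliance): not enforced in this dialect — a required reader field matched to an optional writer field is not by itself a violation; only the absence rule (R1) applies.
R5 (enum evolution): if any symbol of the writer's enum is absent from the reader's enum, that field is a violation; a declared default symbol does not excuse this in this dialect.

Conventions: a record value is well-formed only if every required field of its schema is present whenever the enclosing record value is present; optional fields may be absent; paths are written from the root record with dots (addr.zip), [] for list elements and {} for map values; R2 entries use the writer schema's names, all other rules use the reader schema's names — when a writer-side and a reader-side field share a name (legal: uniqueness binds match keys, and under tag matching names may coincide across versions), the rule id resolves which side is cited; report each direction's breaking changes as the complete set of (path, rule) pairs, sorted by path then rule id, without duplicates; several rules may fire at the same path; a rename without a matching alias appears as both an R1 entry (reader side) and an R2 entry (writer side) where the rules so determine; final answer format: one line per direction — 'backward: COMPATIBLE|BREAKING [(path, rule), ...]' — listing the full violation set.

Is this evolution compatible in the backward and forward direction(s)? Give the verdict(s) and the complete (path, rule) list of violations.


each type pair in Order: writer, then reader
backward on Order — v2 reading data written by v1:
  Kind -> Kind, writer required: status aligns to kind
  list<string> -> list<string>, writer required: tags aligns to tags
  int64 -> int64, writer required: seq aligns to seq
  float32 -> float32, writer required: height aligns to height
  float32 -> float32, writer optional: score aligns to weight
  => backward verdict for Order: COMPATIBLE, no violations
forward on Order — v1 reading data written by v2:
  Kind -> Kind, writer required: kind aligns to status
  list<string> -> list<string>, writer required: tags aligns to tags
  int64 -> int64, writer required: seq aligns to seq
  float32 -> float32, writer required: height aligns to height
  float32 -> float32, writer optional: weight aligns to score
  => forward verdict for Order: COMPATIBLE, no violations

backward: COMPATIBLE []; forward: COMPATIBLE []
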